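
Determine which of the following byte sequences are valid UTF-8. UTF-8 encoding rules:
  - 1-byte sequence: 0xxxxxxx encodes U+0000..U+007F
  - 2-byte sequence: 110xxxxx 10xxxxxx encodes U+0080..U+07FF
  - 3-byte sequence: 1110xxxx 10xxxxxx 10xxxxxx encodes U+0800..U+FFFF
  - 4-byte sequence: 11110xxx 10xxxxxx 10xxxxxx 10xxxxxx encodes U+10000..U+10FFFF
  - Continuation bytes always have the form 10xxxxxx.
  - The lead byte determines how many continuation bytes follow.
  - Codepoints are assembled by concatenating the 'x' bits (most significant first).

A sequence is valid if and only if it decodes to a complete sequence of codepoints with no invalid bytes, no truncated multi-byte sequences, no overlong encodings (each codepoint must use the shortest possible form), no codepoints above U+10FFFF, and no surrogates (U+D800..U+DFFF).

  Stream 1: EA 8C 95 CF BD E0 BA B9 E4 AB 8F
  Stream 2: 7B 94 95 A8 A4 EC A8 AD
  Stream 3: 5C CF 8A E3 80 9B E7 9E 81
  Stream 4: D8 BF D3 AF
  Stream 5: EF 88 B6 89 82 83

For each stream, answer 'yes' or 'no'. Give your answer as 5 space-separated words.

Answer: yes no yes yes no

Derivation:
Stream 1: decodes cleanly. VALID
Stream 2: error at byte offset 1. INVALID
Stream 3: decodes cleanly. VALID
Stream 4: decodes cleanly. VALID
Stream 5: error at byte offset 3. INVALID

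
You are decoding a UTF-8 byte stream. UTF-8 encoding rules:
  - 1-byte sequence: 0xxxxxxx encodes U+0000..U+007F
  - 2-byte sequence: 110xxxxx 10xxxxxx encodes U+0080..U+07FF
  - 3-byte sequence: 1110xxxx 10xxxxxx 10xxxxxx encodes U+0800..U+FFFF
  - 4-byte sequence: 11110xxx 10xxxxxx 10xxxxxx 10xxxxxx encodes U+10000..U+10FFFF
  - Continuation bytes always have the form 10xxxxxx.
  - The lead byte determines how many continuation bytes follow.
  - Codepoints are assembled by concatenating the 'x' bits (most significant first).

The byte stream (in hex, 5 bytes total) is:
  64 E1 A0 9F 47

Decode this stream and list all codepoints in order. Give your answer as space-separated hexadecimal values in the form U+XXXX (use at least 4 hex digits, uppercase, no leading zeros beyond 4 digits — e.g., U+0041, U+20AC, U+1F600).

Answer: U+0064 U+181F U+0047

Derivation:
Byte[0]=64: 1-byte ASCII. cp=U+0064
Byte[1]=E1: 3-byte lead, need 2 cont bytes. acc=0x1
Byte[2]=A0: continuation. acc=(acc<<6)|0x20=0x60
Byte[3]=9F: continuation. acc=(acc<<6)|0x1F=0x181F
Completed: cp=U+181F (starts at byte 1)
Byte[4]=47: 1-byte ASCII. cp=U+0047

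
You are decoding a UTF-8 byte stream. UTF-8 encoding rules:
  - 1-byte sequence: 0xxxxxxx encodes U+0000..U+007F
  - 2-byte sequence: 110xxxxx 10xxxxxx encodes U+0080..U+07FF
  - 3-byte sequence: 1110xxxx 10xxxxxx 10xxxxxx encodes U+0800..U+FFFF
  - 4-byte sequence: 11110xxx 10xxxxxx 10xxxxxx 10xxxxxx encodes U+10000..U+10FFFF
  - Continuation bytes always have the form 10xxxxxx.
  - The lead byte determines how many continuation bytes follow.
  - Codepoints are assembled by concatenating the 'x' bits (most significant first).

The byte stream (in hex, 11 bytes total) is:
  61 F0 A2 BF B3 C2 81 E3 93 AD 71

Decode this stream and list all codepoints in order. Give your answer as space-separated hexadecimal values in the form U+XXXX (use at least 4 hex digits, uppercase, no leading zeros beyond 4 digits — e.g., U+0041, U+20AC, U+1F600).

Byte[0]=61: 1-byte ASCII. cp=U+0061
Byte[1]=F0: 4-byte lead, need 3 cont bytes. acc=0x0
Byte[2]=A2: continuation. acc=(acc<<6)|0x22=0x22
Byte[3]=BF: continuation. acc=(acc<<6)|0x3F=0x8BF
Byte[4]=B3: continuation. acc=(acc<<6)|0x33=0x22FF3
Completed: cp=U+22FF3 (starts at byte 1)
Byte[5]=C2: 2-byte lead, need 1 cont bytes. acc=0x2
Byte[6]=81: continuation. acc=(acc<<6)|0x01=0x81
Completed: cp=U+0081 (starts at byte 5)
Byte[7]=E3: 3-byte lead, need 2 cont bytes. acc=0x3
Byte[8]=93: continuation. acc=(acc<<6)|0x13=0xD3
Byte[9]=AD: continuation. acc=(acc<<6)|0x2D=0x34ED
Completed: cp=U+34ED (starts at byte 7)
Byte[10]=71: 1-byte ASCII. cp=U+0071

Answer: U+0061 U+22FF3 U+0081 U+34ED U+0071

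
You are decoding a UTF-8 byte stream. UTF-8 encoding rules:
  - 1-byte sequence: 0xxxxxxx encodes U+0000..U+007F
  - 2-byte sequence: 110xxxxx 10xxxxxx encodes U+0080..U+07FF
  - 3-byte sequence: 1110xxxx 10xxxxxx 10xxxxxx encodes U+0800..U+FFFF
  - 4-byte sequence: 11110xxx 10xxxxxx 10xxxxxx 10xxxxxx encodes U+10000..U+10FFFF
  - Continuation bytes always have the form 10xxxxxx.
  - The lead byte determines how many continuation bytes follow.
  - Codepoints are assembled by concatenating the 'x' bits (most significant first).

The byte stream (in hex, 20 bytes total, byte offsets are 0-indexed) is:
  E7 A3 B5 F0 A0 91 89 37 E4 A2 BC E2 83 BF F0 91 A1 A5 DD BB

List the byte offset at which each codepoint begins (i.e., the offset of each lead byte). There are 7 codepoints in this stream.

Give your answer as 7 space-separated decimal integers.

Answer: 0 3 7 8 11 14 18

Derivation:
Byte[0]=E7: 3-byte lead, need 2 cont bytes. acc=0x7
Byte[1]=A3: continuation. acc=(acc<<6)|0x23=0x1E3
Byte[2]=B5: continuation. acc=(acc<<6)|0x35=0x78F5
Completed: cp=U+78F5 (starts at byte 0)
Byte[3]=F0: 4-byte lead, need 3 cont bytes. acc=0x0
Byte[4]=A0: continuation. acc=(acc<<6)|0x20=0x20
Byte[5]=91: continuation. acc=(acc<<6)|0x11=0x811
Byte[6]=89: continuation. acc=(acc<<6)|0x09=0x20449
Completed: cp=U+20449 (starts at byte 3)
Byte[7]=37: 1-byte ASCII. cp=U+0037
Byte[8]=E4: 3-byte lead, need 2 cont bytes. acc=0x4
Byte[9]=A2: continuation. acc=(acc<<6)|0x22=0x122
Byte[10]=BC: continuation. acc=(acc<<6)|0x3C=0x48BC
Completed: cp=U+48BC (starts at byte 8)
Byte[11]=E2: 3-byte lead, need 2 cont bytes. acc=0x2
Byte[12]=83: continuation. acc=(acc<<6)|0x03=0x83
Byte[13]=BF: continuation. acc=(acc<<6)|0x3F=0x20FF
Completed: cp=U+20FF (starts at byte 11)
Byte[14]=F0: 4-byte lead, need 3 cont bytes. acc=0x0
Byte[15]=91: continuation. acc=(acc<<6)|0x11=0x11
Byte[16]=A1: continuation. acc=(acc<<6)|0x21=0x461
Byte[17]=A5: continuation. acc=(acc<<6)|0x25=0x11865
Completed: cp=U+11865 (starts at byte 14)
Byte[18]=DD: 2-byte lead, need 1 cont bytes. acc=0x1D
Byte[19]=BB: continuation. acc=(acc<<6)|0x3B=0x77B
Completed: cp=U+077B (starts at byte 18)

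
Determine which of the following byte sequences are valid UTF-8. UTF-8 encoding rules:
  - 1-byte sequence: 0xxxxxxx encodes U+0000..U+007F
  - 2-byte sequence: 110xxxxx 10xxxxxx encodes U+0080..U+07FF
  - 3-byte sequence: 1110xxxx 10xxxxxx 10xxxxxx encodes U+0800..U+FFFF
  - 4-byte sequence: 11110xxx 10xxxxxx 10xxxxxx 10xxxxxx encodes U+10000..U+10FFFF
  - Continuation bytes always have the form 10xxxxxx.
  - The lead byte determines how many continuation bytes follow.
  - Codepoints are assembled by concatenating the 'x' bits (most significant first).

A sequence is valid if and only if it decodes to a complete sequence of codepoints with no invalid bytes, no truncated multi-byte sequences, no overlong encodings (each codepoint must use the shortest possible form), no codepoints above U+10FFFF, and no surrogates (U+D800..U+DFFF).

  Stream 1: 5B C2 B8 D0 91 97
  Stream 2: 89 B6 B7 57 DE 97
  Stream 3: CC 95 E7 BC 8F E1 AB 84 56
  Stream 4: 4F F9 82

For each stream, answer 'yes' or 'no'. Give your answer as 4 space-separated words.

Answer: no no yes no

Derivation:
Stream 1: error at byte offset 5. INVALID
Stream 2: error at byte offset 0. INVALID
Stream 3: decodes cleanly. VALID
Stream 4: error at byte offset 1. INVALID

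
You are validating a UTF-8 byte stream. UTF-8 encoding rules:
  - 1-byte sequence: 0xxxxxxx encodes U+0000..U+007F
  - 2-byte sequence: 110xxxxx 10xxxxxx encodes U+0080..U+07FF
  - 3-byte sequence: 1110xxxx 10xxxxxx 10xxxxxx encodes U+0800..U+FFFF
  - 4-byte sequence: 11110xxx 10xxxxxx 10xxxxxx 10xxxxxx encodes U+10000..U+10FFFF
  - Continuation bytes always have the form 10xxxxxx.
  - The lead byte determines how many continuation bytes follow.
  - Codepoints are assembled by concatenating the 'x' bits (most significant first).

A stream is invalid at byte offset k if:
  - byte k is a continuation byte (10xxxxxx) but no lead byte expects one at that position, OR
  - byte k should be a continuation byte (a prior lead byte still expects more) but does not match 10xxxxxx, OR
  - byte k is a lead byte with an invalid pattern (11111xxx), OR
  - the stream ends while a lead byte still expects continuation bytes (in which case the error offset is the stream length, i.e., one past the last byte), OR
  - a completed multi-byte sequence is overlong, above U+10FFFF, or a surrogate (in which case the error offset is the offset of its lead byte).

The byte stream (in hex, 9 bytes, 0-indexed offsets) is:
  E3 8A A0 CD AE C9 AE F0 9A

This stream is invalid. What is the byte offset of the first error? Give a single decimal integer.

Byte[0]=E3: 3-byte lead, need 2 cont bytes. acc=0x3
Byte[1]=8A: continuation. acc=(acc<<6)|0x0A=0xCA
Byte[2]=A0: continuation. acc=(acc<<6)|0x20=0x32A0
Completed: cp=U+32A0 (starts at byte 0)
Byte[3]=CD: 2-byte lead, need 1 cont bytes. acc=0xD
Byte[4]=AE: continuation. acc=(acc<<6)|0x2E=0x36E
Completed: cp=U+036E (starts at byte 3)
Byte[5]=C9: 2-byte lead, need 1 cont bytes. acc=0x9
Byte[6]=AE: continuation. acc=(acc<<6)|0x2E=0x26E
Completed: cp=U+026E (starts at byte 5)
Byte[7]=F0: 4-byte lead, need 3 cont bytes. acc=0x0
Byte[8]=9A: continuation. acc=(acc<<6)|0x1A=0x1A
Byte[9]: stream ended, expected continuation. INVALID

Answer: 9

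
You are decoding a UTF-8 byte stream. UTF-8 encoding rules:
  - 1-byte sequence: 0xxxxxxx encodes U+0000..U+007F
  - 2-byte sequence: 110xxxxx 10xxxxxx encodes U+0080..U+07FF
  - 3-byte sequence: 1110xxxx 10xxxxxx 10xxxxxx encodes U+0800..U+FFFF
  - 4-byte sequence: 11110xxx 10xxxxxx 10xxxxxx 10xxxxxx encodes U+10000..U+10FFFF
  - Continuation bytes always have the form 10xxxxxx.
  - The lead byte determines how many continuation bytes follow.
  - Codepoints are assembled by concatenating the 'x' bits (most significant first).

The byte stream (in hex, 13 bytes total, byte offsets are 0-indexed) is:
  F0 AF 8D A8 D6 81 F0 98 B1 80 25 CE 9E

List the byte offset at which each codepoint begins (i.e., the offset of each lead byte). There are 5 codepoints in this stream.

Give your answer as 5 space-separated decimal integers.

Byte[0]=F0: 4-byte lead, need 3 cont bytes. acc=0x0
Byte[1]=AF: continuation. acc=(acc<<6)|0x2F=0x2F
Byte[2]=8D: continuation. acc=(acc<<6)|0x0D=0xBCD
Byte[3]=A8: continuation. acc=(acc<<6)|0x28=0x2F368
Completed: cp=U+2F368 (starts at byte 0)
Byte[4]=D6: 2-byte lead, need 1 cont bytes. acc=0x16
Byte[5]=81: continuation. acc=(acc<<6)|0x01=0x581
Completed: cp=U+0581 (starts at byte 4)
Byte[6]=F0: 4-byte lead, need 3 cont bytes. acc=0x0
Byte[7]=98: continuation. acc=(acc<<6)|0x18=0x18
Byte[8]=B1: continuation. acc=(acc<<6)|0x31=0x631
Byte[9]=80: continuation. acc=(acc<<6)|0x00=0x18C40
Completed: cp=U+18C40 (starts at byte 6)
Byte[10]=25: 1-byte ASCII. cp=U+0025
Byte[11]=CE: 2-byte lead, need 1 cont bytes. acc=0xE
Byte[12]=9E: continuation. acc=(acc<<6)|0x1E=0x39E
Completed: cp=U+039E (starts at byte 11)

Answer: 0 4 6 10 11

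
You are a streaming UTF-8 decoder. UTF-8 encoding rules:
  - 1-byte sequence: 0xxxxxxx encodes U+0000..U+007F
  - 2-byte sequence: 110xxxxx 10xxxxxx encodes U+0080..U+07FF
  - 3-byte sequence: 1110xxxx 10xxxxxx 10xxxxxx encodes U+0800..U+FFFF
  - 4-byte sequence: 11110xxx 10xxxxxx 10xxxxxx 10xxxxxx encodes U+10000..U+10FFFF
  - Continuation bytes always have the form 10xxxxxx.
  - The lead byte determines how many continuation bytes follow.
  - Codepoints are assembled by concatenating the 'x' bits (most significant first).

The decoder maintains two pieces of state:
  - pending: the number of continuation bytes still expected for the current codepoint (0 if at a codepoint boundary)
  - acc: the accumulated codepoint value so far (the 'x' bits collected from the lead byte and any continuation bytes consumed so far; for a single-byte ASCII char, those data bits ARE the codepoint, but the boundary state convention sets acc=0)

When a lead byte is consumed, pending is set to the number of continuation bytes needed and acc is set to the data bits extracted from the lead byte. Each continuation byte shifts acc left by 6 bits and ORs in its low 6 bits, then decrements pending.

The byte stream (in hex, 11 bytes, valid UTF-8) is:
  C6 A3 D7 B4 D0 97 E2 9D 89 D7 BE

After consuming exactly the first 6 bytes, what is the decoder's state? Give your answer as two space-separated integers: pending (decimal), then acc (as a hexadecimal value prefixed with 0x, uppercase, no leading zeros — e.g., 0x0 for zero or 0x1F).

Byte[0]=C6: 2-byte lead. pending=1, acc=0x6
Byte[1]=A3: continuation. acc=(acc<<6)|0x23=0x1A3, pending=0
Byte[2]=D7: 2-byte lead. pending=1, acc=0x17
Byte[3]=B4: continuation. acc=(acc<<6)|0x34=0x5F4, pending=0
Byte[4]=D0: 2-byte lead. pending=1, acc=0x10
Byte[5]=97: continuation. acc=(acc<<6)|0x17=0x417, pending=0

Answer: 0 0x417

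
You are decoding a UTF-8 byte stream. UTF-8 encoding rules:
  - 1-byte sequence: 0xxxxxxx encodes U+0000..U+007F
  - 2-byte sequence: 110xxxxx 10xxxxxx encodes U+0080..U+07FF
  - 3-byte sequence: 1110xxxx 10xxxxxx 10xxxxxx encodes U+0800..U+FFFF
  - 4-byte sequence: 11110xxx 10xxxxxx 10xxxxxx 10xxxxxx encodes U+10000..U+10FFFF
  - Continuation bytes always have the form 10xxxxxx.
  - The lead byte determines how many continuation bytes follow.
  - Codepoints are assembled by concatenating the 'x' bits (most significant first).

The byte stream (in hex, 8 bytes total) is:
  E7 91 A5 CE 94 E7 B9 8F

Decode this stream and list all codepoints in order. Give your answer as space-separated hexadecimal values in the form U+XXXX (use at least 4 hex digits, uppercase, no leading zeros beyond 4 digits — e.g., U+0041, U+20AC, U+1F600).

Byte[0]=E7: 3-byte lead, need 2 cont bytes. acc=0x7
Byte[1]=91: continuation. acc=(acc<<6)|0x11=0x1D1
Byte[2]=A5: continuation. acc=(acc<<6)|0x25=0x7465
Completed: cp=U+7465 (starts at byte 0)
Byte[3]=CE: 2-byte lead, need 1 cont bytes. acc=0xE
Byte[4]=94: continuation. acc=(acc<<6)|0x14=0x394
Completed: cp=U+0394 (starts at byte 3)
Byte[5]=E7: 3-byte lead, need 2 cont bytes. acc=0x7
Byte[6]=B9: continuation. acc=(acc<<6)|0x39=0x1F9
Byte[7]=8F: continuation. acc=(acc<<6)|0x0F=0x7E4F
Completed: cp=U+7E4F (starts at byte 5)

Answer: U+7465 U+0394 U+7E4F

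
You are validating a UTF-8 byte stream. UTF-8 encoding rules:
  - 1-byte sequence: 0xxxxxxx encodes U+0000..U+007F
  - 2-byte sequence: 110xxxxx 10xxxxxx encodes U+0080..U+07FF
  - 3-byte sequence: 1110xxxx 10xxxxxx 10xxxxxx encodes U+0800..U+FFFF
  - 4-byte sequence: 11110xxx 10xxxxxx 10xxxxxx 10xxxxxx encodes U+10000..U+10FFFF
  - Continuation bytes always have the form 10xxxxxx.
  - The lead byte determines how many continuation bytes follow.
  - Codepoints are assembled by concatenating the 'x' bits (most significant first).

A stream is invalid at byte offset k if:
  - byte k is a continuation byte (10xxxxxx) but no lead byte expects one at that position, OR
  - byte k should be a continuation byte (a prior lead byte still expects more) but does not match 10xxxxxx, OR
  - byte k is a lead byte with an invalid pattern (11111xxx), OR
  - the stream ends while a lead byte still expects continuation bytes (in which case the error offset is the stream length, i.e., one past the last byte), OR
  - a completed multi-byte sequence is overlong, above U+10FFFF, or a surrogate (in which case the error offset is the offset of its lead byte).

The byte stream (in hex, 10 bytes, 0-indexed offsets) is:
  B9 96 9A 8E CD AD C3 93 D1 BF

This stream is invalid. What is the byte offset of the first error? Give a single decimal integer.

Answer: 0

Derivation:
Byte[0]=B9: INVALID lead byte (not 0xxx/110x/1110/11110)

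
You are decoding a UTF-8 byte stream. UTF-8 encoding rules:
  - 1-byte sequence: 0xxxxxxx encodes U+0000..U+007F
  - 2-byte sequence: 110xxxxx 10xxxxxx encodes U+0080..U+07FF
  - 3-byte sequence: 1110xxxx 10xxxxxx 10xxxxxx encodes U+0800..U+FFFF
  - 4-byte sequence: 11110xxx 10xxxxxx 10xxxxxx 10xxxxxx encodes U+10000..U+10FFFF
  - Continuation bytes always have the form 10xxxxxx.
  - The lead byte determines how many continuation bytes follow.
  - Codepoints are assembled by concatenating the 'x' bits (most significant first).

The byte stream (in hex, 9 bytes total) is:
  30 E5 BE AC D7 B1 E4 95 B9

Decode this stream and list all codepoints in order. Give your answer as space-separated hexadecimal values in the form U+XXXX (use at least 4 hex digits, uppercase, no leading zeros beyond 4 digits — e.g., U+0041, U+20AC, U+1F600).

Byte[0]=30: 1-byte ASCII. cp=U+0030
Byte[1]=E5: 3-byte lead, need 2 cont bytes. acc=0x5
Byte[2]=BE: continuation. acc=(acc<<6)|0x3E=0x17E
Byte[3]=AC: continuation. acc=(acc<<6)|0x2C=0x5FAC
Completed: cp=U+5FAC (starts at byte 1)
Byte[4]=D7: 2-byte lead, need 1 cont bytes. acc=0x17
Byte[5]=B1: continuation. acc=(acc<<6)|0x31=0x5F1
Completed: cp=U+05F1 (starts at byte 4)
Byte[6]=E4: 3-byte lead, need 2 cont bytes. acc=0x4
Byte[7]=95: continuation. acc=(acc<<6)|0x15=0x115
Byte[8]=B9: continuation. acc=(acc<<6)|0x39=0x4579
Completed: cp=U+4579 (starts at byte 6)

Answer: U+0030 U+5FAC U+05F1 U+4579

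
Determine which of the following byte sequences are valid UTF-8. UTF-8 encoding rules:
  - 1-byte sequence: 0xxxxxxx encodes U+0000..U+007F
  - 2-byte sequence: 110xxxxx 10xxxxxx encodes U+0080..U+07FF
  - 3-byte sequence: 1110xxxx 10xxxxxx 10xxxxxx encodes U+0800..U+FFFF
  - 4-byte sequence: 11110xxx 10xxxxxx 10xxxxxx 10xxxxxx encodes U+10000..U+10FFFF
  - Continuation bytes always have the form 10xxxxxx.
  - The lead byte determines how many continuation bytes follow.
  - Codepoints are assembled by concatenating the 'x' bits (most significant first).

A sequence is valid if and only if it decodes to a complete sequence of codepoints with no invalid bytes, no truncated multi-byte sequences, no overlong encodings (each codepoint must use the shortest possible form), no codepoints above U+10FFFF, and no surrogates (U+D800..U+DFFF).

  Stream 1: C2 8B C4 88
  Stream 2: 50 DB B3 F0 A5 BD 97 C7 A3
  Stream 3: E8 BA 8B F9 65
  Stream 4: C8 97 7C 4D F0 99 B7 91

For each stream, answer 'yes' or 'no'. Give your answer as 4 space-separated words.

Stream 1: decodes cleanly. VALID
Stream 2: decodes cleanly. VALID
Stream 3: error at byte offset 3. INVALID
Stream 4: decodes cleanly. VALID

Answer: yes yes no yes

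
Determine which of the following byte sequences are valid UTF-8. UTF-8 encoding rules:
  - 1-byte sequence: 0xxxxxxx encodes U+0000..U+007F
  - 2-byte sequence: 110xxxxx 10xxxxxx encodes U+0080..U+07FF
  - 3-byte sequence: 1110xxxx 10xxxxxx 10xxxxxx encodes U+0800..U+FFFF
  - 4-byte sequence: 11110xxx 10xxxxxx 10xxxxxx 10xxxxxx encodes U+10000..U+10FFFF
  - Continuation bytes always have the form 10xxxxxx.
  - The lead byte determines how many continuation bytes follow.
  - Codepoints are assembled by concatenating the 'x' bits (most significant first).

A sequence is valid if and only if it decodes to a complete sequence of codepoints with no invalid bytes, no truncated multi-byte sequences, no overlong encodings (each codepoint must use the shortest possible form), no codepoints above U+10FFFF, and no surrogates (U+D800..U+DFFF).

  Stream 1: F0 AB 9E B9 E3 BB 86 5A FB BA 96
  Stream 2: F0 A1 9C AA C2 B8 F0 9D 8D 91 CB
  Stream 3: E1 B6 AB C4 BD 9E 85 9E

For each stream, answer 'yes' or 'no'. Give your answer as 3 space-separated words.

Stream 1: error at byte offset 8. INVALID
Stream 2: error at byte offset 11. INVALID
Stream 3: error at byte offset 5. INVALID

Answer: no no no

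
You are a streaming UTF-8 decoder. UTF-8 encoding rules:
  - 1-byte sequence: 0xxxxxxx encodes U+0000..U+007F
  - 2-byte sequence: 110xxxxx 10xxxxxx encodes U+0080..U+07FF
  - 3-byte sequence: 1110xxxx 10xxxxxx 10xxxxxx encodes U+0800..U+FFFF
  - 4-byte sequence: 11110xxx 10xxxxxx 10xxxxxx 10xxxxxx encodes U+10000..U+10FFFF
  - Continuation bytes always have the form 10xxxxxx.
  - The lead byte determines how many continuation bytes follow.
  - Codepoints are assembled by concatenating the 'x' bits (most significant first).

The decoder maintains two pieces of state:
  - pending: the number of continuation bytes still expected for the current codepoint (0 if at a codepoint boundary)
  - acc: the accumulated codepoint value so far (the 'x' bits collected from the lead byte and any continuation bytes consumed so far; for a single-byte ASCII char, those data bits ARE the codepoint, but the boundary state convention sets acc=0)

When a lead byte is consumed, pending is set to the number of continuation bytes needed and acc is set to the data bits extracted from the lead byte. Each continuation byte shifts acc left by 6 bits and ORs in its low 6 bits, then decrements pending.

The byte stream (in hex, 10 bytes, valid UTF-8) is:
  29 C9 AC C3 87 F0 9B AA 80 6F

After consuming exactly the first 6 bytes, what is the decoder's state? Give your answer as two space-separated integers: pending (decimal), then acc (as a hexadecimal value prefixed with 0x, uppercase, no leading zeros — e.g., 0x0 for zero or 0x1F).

Byte[0]=29: 1-byte. pending=0, acc=0x0
Byte[1]=C9: 2-byte lead. pending=1, acc=0x9
Byte[2]=AC: continuation. acc=(acc<<6)|0x2C=0x26C, pending=0
Byte[3]=C3: 2-byte lead. pending=1, acc=0x3
Byte[4]=87: continuation. acc=(acc<<6)|0x07=0xC7, pending=0
Byte[5]=F0: 4-byte lead. pending=3, acc=0x0

Answer: 3 0x0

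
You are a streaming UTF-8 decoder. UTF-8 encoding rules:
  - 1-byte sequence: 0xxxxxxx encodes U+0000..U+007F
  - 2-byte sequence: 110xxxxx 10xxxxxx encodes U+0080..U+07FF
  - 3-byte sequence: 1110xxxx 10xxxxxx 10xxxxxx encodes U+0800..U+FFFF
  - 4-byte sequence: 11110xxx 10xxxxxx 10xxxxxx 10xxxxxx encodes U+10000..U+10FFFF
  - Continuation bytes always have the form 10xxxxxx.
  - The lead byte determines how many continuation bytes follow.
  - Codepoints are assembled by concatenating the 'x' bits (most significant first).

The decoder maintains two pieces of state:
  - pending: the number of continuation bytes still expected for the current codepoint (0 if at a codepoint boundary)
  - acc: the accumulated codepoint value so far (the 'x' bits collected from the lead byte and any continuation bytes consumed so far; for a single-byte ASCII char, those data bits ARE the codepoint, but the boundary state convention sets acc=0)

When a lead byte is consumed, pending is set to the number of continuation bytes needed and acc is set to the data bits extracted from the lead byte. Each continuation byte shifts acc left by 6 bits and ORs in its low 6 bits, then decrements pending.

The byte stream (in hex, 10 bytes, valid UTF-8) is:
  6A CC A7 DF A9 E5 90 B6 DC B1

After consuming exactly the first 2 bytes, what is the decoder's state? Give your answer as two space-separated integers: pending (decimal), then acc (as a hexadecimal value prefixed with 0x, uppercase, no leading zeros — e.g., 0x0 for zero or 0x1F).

Byte[0]=6A: 1-byte. pending=0, acc=0x0
Byte[1]=CC: 2-byte lead. pending=1, acc=0xC

Answer: 1 0xC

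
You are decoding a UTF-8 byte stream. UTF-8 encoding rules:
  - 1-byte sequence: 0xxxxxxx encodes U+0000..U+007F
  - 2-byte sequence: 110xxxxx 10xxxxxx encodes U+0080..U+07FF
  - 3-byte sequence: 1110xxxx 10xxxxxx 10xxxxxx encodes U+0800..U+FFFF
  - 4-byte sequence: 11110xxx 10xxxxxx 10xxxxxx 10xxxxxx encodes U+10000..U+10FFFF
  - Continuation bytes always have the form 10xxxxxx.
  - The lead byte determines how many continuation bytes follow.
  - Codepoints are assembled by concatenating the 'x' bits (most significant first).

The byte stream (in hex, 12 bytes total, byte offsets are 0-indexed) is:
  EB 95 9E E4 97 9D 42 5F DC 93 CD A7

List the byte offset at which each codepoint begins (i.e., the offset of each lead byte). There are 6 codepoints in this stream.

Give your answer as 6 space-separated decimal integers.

Byte[0]=EB: 3-byte lead, need 2 cont bytes. acc=0xB
Byte[1]=95: continuation. acc=(acc<<6)|0x15=0x2D5
Byte[2]=9E: continuation. acc=(acc<<6)|0x1E=0xB55E
Completed: cp=U+B55E (starts at byte 0)
Byte[3]=E4: 3-byte lead, need 2 cont bytes. acc=0x4
Byte[4]=97: continuation. acc=(acc<<6)|0x17=0x117
Byte[5]=9D: continuation. acc=(acc<<6)|0x1D=0x45DD
Completed: cp=U+45DD (starts at byte 3)
Byte[6]=42: 1-byte ASCII. cp=U+0042
Byte[7]=5F: 1-byte ASCII. cp=U+005F
Byte[8]=DC: 2-byte lead, need 1 cont bytes. acc=0x1C
Byte[9]=93: continuation. acc=(acc<<6)|0x13=0x713
Completed: cp=U+0713 (starts at byte 8)
Byte[10]=CD: 2-byte lead, need 1 cont bytes. acc=0xD
Byte[11]=A7: continuation. acc=(acc<<6)|0x27=0x367
Completed: cp=U+0367 (starts at byte 10)

Answer: 0 3 6 7 8 10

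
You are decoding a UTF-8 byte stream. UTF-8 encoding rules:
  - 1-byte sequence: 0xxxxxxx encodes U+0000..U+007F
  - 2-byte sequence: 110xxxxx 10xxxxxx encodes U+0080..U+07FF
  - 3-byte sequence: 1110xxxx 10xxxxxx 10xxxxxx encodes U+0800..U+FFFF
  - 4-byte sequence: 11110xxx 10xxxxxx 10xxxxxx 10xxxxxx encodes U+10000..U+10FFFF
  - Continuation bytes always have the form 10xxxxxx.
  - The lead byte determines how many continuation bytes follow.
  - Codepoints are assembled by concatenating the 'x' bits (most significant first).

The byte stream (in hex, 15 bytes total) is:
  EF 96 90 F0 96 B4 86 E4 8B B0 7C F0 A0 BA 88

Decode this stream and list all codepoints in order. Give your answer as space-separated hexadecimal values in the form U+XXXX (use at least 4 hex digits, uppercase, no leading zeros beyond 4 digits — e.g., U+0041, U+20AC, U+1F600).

Byte[0]=EF: 3-byte lead, need 2 cont bytes. acc=0xF
Byte[1]=96: continuation. acc=(acc<<6)|0x16=0x3D6
Byte[2]=90: continuation. acc=(acc<<6)|0x10=0xF590
Completed: cp=U+F590 (starts at byte 0)
Byte[3]=F0: 4-byte lead, need 3 cont bytes. acc=0x0
Byte[4]=96: continuation. acc=(acc<<6)|0x16=0x16
Byte[5]=B4: continuation. acc=(acc<<6)|0x34=0x5B4
Byte[6]=86: continuation. acc=(acc<<6)|0x06=0x16D06
Completed: cp=U+16D06 (starts at byte 3)
Byte[7]=E4: 3-byte lead, need 2 cont bytes. acc=0x4
Byte[8]=8B: continuation. acc=(acc<<6)|0x0B=0x10B
Byte[9]=B0: continuation. acc=(acc<<6)|0x30=0x42F0
Completed: cp=U+42F0 (starts at byte 7)
Byte[10]=7C: 1-byte ASCII. cp=U+007C
Byte[11]=F0: 4-byte lead, need 3 cont bytes. acc=0x0
Byte[12]=A0: continuation. acc=(acc<<6)|0x20=0x20
Byte[13]=BA: continuation. acc=(acc<<6)|0x3A=0x83A
Byte[14]=88: continuation. acc=(acc<<6)|0x08=0x20E88
Completed: cp=U+20E88 (starts at byte 11)

Answer: U+F590 U+16D06 U+42F0 U+007C U+20E88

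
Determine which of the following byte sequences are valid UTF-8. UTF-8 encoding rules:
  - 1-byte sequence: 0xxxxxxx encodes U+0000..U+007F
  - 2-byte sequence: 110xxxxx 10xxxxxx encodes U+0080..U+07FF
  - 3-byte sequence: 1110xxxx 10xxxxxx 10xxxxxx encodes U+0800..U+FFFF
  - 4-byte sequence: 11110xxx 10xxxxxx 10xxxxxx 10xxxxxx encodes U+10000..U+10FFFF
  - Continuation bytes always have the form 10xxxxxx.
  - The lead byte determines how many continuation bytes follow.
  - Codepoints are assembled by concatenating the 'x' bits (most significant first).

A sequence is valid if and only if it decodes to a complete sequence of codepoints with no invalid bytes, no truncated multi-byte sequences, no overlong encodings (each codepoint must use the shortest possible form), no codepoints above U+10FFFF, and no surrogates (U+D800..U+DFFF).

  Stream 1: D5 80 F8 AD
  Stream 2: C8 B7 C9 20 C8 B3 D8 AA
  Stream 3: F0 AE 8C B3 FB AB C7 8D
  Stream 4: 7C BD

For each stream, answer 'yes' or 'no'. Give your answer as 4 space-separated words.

Answer: no no no no

Derivation:
Stream 1: error at byte offset 2. INVALID
Stream 2: error at byte offset 3. INVALID
Stream 3: error at byte offset 4. INVALID
Stream 4: error at byte offset 1. INVALID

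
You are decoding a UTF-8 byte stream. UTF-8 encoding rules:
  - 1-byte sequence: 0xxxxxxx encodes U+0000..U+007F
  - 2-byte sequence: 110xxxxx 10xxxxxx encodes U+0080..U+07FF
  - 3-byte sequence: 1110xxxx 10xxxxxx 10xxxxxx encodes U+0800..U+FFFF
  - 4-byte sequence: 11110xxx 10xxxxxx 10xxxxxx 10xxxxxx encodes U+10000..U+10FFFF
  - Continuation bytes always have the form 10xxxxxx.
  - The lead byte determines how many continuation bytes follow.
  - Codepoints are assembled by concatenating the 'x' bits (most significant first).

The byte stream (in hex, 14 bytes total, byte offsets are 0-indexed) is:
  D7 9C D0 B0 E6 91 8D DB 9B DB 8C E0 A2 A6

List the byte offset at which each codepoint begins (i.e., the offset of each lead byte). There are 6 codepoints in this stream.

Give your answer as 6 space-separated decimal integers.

Byte[0]=D7: 2-byte lead, need 1 cont bytes. acc=0x17
Byte[1]=9C: continuation. acc=(acc<<6)|0x1C=0x5DC
Completed: cp=U+05DC (starts at byte 0)
Byte[2]=D0: 2-byte lead, need 1 cont bytes. acc=0x10
Byte[3]=B0: continuation. acc=(acc<<6)|0x30=0x430
Completed: cp=U+0430 (starts at byte 2)
Byte[4]=E6: 3-byte lead, need 2 cont bytes. acc=0x6
Byte[5]=91: continuation. acc=(acc<<6)|0x11=0x191
Byte[6]=8D: continuation. acc=(acc<<6)|0x0D=0x644D
Completed: cp=U+644D (starts at byte 4)
Byte[7]=DB: 2-byte lead, need 1 cont bytes. acc=0x1B
Byte[8]=9B: continuation. acc=(acc<<6)|0x1B=0x6DB
Completed: cp=U+06DB (starts at byte 7)
Byte[9]=DB: 2-byte lead, need 1 cont bytes. acc=0x1B
Byte[10]=8C: continuation. acc=(acc<<6)|0x0C=0x6CC
Completed: cp=U+06CC (starts at byte 9)
Byte[11]=E0: 3-byte lead, need 2 cont bytes. acc=0x0
Byte[12]=A2: continuation. acc=(acc<<6)|0x22=0x22
Byte[13]=A6: continuation. acc=(acc<<6)|0x26=0x8A6
Completed: cp=U+08A6 (starts at byte 11)

Answer: 0 2 4 7 9 11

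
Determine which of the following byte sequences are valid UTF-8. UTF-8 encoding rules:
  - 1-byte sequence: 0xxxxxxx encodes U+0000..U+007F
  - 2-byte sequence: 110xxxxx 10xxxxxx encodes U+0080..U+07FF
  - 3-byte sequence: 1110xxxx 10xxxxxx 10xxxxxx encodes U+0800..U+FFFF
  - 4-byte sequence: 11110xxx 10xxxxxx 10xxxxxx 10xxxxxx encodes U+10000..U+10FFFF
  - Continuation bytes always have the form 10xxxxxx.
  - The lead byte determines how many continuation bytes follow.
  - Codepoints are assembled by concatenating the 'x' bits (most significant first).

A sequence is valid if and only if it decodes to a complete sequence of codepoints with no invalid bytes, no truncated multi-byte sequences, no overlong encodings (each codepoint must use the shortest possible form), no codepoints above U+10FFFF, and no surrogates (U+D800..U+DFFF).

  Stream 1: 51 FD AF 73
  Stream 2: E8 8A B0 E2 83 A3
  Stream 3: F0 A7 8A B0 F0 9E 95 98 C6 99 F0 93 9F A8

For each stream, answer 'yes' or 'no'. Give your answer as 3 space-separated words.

Answer: no yes yes

Derivation:
Stream 1: error at byte offset 1. INVALID
Stream 2: decodes cleanly. VALID
Stream 3: decodes cleanly. VALID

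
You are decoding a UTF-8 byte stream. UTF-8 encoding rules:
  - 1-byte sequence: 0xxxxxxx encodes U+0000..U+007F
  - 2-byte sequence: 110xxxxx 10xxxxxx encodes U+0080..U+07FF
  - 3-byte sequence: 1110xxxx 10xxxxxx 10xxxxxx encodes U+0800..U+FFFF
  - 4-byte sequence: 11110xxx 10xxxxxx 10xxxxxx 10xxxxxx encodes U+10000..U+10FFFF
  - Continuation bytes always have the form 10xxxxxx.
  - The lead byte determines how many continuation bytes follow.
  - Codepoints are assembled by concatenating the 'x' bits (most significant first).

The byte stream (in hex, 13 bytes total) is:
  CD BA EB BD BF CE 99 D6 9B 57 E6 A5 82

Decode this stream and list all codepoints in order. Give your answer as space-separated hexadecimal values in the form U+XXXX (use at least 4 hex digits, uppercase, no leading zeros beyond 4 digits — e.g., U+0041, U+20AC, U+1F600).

Byte[0]=CD: 2-byte lead, need 1 cont bytes. acc=0xD
Byte[1]=BA: continuation. acc=(acc<<6)|0x3A=0x37A
Completed: cp=U+037A (starts at byte 0)
Byte[2]=EB: 3-byte lead, need 2 cont bytes. acc=0xB
Byte[3]=BD: continuation. acc=(acc<<6)|0x3D=0x2FD
Byte[4]=BF: continuation. acc=(acc<<6)|0x3F=0xBF7F
Completed: cp=U+BF7F (starts at byte 2)
Byte[5]=CE: 2-byte lead, need 1 cont bytes. acc=0xE
Byte[6]=99: continuation. acc=(acc<<6)|0x19=0x399
Completed: cp=U+0399 (starts at byte 5)
Byte[7]=D6: 2-byte lead, need 1 cont bytes. acc=0x16
Byte[8]=9B: continuation. acc=(acc<<6)|0x1B=0x59B
Completed: cp=U+059B (starts at byte 7)
Byte[9]=57: 1-byte ASCII. cp=U+0057
Byte[10]=E6: 3-byte lead, need 2 cont bytes. acc=0x6
Byte[11]=A5: continuation. acc=(acc<<6)|0x25=0x1A5
Byte[12]=82: continuation. acc=(acc<<6)|0x02=0x6942
Completed: cp=U+6942 (starts at byte 10)

Answer: U+037A U+BF7F U+0399 U+059B U+0057 U+6942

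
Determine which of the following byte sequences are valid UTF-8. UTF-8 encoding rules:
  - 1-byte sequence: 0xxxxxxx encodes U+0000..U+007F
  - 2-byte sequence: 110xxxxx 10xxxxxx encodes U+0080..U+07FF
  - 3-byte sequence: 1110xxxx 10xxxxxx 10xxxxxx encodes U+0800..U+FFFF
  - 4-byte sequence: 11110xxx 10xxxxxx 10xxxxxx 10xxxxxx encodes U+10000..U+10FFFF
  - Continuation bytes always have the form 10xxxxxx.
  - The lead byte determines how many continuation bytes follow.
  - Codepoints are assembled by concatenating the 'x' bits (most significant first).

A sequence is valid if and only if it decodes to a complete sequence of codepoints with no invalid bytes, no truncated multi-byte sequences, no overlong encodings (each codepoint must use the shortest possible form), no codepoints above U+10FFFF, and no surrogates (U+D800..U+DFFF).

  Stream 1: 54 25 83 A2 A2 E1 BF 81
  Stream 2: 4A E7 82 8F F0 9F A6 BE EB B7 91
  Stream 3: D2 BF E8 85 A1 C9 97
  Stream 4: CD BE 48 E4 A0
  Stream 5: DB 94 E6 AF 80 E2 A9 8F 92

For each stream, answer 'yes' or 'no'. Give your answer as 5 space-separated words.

Answer: no yes yes no no

Derivation:
Stream 1: error at byte offset 2. INVALID
Stream 2: decodes cleanly. VALID
Stream 3: decodes cleanly. VALID
Stream 4: error at byte offset 5. INVALID
Stream 5: error at byte offset 8. INVALID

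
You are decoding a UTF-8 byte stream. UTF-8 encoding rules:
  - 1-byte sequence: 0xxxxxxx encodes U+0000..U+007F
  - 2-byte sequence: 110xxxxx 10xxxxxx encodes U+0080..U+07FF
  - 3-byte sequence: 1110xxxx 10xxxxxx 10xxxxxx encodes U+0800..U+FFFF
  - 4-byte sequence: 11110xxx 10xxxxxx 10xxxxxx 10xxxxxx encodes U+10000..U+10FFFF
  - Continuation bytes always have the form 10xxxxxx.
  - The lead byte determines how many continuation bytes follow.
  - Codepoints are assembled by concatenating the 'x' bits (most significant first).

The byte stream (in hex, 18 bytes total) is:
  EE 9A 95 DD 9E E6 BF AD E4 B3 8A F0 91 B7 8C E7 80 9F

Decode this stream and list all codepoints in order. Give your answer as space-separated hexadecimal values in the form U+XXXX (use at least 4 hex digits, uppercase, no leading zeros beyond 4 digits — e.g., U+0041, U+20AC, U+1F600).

Answer: U+E695 U+075E U+6FED U+4CCA U+11DCC U+701F

Derivation:
Byte[0]=EE: 3-byte lead, need 2 cont bytes. acc=0xE
Byte[1]=9A: continuation. acc=(acc<<6)|0x1A=0x39A
Byte[2]=95: continuation. acc=(acc<<6)|0x15=0xE695
Completed: cp=U+E695 (starts at byte 0)
Byte[3]=DD: 2-byte lead, need 1 cont bytes. acc=0x1D
Byte[4]=9E: continuation. acc=(acc<<6)|0x1E=0x75E
Completed: cp=U+075E (starts at byte 3)
Byte[5]=E6: 3-byte lead, need 2 cont bytes. acc=0x6
Byte[6]=BF: continuation. acc=(acc<<6)|0x3F=0x1BF
Byte[7]=AD: continuation. acc=(acc<<6)|0x2D=0x6FED
Completed: cp=U+6FED (starts at byte 5)
Byte[8]=E4: 3-byte lead, need 2 cont bytes. acc=0x4
Byte[9]=B3: continuation. acc=(acc<<6)|0x33=0x133
Byte[10]=8A: continuation. acc=(acc<<6)|0x0A=0x4CCA
Completed: cp=U+4CCA (starts at byte 8)
Byte[11]=F0: 4-byte lead, need 3 cont bytes. acc=0x0
Byte[12]=91: continuation. acc=(acc<<6)|0x11=0x11
Byte[13]=B7: continuation. acc=(acc<<6)|0x37=0x477
Byte[14]=8C: continuation. acc=(acc<<6)|0x0C=0x11DCC
Completed: cp=U+11DCC (starts at byte 11)
Byte[15]=E7: 3-byte lead, need 2 cont bytes. acc=0x7
Byte[16]=80: continuation. acc=(acc<<6)|0x00=0x1C0
Byte[17]=9F: continuation. acc=(acc<<6)|0x1F=0x701F
Completed: cp=U+701F (starts at byte 15)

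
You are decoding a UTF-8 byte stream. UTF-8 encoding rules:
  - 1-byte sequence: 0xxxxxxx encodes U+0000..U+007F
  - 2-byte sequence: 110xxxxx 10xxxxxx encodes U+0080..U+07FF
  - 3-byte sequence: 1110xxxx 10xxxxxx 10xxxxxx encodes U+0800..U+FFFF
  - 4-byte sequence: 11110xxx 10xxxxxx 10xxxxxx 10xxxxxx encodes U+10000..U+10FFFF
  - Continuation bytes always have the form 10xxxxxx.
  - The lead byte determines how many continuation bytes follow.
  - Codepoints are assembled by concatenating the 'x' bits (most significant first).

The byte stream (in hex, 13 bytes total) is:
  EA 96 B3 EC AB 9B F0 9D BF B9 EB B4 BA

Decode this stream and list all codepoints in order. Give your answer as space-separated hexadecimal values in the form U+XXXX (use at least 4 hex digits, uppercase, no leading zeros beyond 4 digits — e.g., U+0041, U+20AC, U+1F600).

Byte[0]=EA: 3-byte lead, need 2 cont bytes. acc=0xA
Byte[1]=96: continuation. acc=(acc<<6)|0x16=0x296
Byte[2]=B3: continuation. acc=(acc<<6)|0x33=0xA5B3
Completed: cp=U+A5B3 (starts at byte 0)
Byte[3]=EC: 3-byte lead, need 2 cont bytes. acc=0xC
Byte[4]=AB: continuation. acc=(acc<<6)|0x2B=0x32B
Byte[5]=9B: continuation. acc=(acc<<6)|0x1B=0xCADB
Completed: cp=U+CADB (starts at byte 3)
Byte[6]=F0: 4-byte lead, need 3 cont bytes. acc=0x0
Byte[7]=9D: continuation. acc=(acc<<6)|0x1D=0x1D
Byte[8]=BF: continuation. acc=(acc<<6)|0x3F=0x77F
Byte[9]=B9: continuation. acc=(acc<<6)|0x39=0x1DFF9
Completed: cp=U+1DFF9 (starts at byte 6)
Byte[10]=EB: 3-byte lead, need 2 cont bytes. acc=0xB
Byte[11]=B4: continuation. acc=(acc<<6)|0x34=0x2F4
Byte[12]=BA: continuation. acc=(acc<<6)|0x3A=0xBD3A
Completed: cp=U+BD3A (starts at byte 10)

Answer: U+A5B3 U+CADB U+1DFF9 U+BD3A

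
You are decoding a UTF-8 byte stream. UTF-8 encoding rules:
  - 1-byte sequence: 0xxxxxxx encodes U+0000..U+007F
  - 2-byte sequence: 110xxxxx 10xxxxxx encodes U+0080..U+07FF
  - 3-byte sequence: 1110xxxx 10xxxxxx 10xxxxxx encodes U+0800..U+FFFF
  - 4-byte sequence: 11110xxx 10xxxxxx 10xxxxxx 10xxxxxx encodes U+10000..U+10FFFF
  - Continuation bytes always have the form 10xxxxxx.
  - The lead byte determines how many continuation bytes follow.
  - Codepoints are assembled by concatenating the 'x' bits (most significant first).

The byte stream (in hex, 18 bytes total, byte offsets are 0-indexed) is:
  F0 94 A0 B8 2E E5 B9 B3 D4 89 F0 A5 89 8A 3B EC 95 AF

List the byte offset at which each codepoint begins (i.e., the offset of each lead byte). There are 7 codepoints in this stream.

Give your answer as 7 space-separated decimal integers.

Answer: 0 4 5 8 10 14 15

Derivation:
Byte[0]=F0: 4-byte lead, need 3 cont bytes. acc=0x0
Byte[1]=94: continuation. acc=(acc<<6)|0x14=0x14
Byte[2]=A0: continuation. acc=(acc<<6)|0x20=0x520
Byte[3]=B8: continuation. acc=(acc<<6)|0x38=0x14838
Completed: cp=U+14838 (starts at byte 0)
Byte[4]=2E: 1-byte ASCII. cp=U+002E
Byte[5]=E5: 3-byte lead, need 2 cont bytes. acc=0x5
Byte[6]=B9: continuation. acc=(acc<<6)|0x39=0x179
Byte[7]=B3: continuation. acc=(acc<<6)|0x33=0x5E73
Completed: cp=U+5E73 (starts at byte 5)
Byte[8]=D4: 2-byte lead, need 1 cont bytes. acc=0x14
Byte[9]=89: continuation. acc=(acc<<6)|0x09=0x509
Completed: cp=U+0509 (starts at byte 8)
Byte[10]=F0: 4-byte lead, need 3 cont bytes. acc=0x0
Byte[11]=A5: continuation. acc=(acc<<6)|0x25=0x25
Byte[12]=89: continuation. acc=(acc<<6)|0x09=0x949
Byte[13]=8A: continuation. acc=(acc<<6)|0x0A=0x2524A
Completed: cp=U+2524A (starts at byte 10)
Byte[14]=3B: 1-byte ASCII. cp=U+003B
Byte[15]=EC: 3-byte lead, need 2 cont bytes. acc=0xC
Byte[16]=95: continuation. acc=(acc<<6)|0x15=0x315
Byte[17]=AF: continuation. acc=(acc<<6)|0x2F=0xC56F
Completed: cp=U+C56F (starts at byte 15)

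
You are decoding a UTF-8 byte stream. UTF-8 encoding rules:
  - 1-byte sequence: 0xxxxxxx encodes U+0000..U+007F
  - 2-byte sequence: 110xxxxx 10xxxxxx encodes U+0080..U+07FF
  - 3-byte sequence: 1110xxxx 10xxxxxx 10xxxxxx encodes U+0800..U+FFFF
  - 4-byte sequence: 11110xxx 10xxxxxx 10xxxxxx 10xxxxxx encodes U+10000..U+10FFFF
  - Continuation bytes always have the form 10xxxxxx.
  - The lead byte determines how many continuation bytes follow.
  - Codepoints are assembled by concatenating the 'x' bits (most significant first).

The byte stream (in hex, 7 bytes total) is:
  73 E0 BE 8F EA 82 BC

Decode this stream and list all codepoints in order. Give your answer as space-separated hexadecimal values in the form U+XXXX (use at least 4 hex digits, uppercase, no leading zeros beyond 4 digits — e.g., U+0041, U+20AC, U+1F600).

Answer: U+0073 U+0F8F U+A0BC

Derivation:
Byte[0]=73: 1-byte ASCII. cp=U+0073
Byte[1]=E0: 3-byte lead, need 2 cont bytes. acc=0x0
Byte[2]=BE: continuation. acc=(acc<<6)|0x3E=0x3E
Byte[3]=8F: continuation. acc=(acc<<6)|0x0F=0xF8F
Completed: cp=U+0F8F (starts at byte 1)
Byte[4]=EA: 3-byte lead, need 2 cont bytes. acc=0xA
Byte[5]=82: continuation. acc=(acc<<6)|0x02=0x282
Byte[6]=BC: continuation. acc=(acc<<6)|0x3C=0xA0BC
Completed: cp=U+A0BC (starts at byte 4)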